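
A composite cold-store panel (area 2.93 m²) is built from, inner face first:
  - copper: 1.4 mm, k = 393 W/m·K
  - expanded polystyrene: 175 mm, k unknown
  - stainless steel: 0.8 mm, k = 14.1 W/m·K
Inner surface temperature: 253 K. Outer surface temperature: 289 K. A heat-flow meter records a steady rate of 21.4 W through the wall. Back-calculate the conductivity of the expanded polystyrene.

k ≈ 0.0355 W/(m·K)

Using the resistance-network approach (series):
R_copper = L/(kA) = 0.0014/(393×2.93) = 1.216×10^-6 K/W
R_stainless steel = L/(kA) = 0.0008/(14.1×2.93) = 1.936×10^-5 K/W
Sum of known resistances R_other = 2.058×10^-5 K/W
Total R = ΔT/Q = 36/21.4 = 1.682 K/W
R_expanded polystyrene = R_total − R_other = 1.682 K/W
k = L/(R·A) = 0.175/(1.682×2.93)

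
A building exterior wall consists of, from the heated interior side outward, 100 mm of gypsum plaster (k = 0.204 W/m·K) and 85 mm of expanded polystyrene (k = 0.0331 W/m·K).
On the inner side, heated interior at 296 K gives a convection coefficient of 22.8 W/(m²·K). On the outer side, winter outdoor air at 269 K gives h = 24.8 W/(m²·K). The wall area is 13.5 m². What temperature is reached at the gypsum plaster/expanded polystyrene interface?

T ≈ 291 K

Using the resistance-network approach (series):
R_inner film = 1/(h_i·A) = 1/(22.8×13.5) = 0.003249 K/W
R_gypsum plaster = L/(kA) = 0.1/(0.204×13.5) = 0.03631 K/W
R_expanded polystyrene = L/(kA) = 0.085/(0.0331×13.5) = 0.1902 K/W
R_outer film = 1/(h_o·A) = 1/(24.8×13.5) = 0.002987 K/W
R_total = 0.2328 K/W;  Q = ΔT/R_total = 27/0.2328 = 116 W
T_interface = T_inner − Q·ΣR(inner→interface) = 296 − 116×0.03956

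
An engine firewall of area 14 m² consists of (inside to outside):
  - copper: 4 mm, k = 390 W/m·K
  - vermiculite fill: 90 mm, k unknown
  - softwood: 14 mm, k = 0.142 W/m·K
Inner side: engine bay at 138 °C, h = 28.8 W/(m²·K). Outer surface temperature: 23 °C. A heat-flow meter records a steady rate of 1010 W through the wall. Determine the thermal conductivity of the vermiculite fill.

Series thermal resistances:
R_inner film = 1/(h_i·A) = 1/(28.8×14) = 0.00248 K/W
R_copper = L/(kA) = 0.004/(390×14) = 7.326×10^-7 K/W
R_softwood = L/(kA) = 0.014/(0.142×14) = 0.007042 K/W
Sum of known resistances R_other = 0.009523 K/W
Total R = ΔT/Q = 115/1010 = 0.1139 K/W
R_vermiculite fill = R_total − R_other = 0.1043 K/W
k = L/(R·A) = 0.09/(0.1043×14)

k ≈ 0.0616 W/(m·K)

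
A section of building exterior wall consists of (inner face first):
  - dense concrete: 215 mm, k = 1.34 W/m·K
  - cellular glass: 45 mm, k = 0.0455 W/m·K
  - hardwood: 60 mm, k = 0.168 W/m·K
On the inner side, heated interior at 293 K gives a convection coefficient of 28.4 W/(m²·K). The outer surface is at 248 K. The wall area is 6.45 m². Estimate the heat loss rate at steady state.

Treating each layer as a thermal resistance in series:
R_inner film = 1/(h_i·A) = 1/(28.4×6.45) = 0.005459 K/W
R_dense concrete = L/(kA) = 0.215/(1.34×6.45) = 0.02488 K/W
R_cellular glass = L/(kA) = 0.045/(0.0455×6.45) = 0.1533 K/W
R_hardwood = L/(kA) = 0.06/(0.168×6.45) = 0.05537 K/W
R_total = 0.239 K/W
Q = ΔT / R_total = 45 / 0.239

Q ≈ 188 W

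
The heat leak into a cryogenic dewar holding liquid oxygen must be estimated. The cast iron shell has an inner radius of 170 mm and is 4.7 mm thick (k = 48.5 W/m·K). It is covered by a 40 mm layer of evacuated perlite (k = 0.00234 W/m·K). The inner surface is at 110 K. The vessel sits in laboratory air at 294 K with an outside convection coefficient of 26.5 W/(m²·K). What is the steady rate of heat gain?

Each spherical layer contributes R = (1/r_i − 1/r_o)/(4πk):
R_cast iron shell = (1/0.17 − 1/0.1747)/(4π×48.5) = 2.597×10^-4 K/W
R_evacuated perlite = (1/0.1747 − 1/0.2147)/(4π×0.00234) = 36.27 K/W
R_outer film = 1/(h·4πr_o²) = 1/(26.5×4π×0.2147²) = 0.06514 K/W
R_total = 36.33 K/W
Q = ΔT/R_total = 184/36.33

Q ≈ 5.06 W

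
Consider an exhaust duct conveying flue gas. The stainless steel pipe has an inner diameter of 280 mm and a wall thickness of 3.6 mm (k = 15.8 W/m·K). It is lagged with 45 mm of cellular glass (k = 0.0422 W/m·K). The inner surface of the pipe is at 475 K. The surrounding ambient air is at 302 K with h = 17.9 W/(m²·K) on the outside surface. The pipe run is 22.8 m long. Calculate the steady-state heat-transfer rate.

Q ≈ 3670 W

Radial resistances (cylindrical: R_cond = ln(r_o/r_i)/(2πkL), R_conv = 1/(h·2πrL)):
R_stainless steel pipe wall = ln(143.6/140)/(2π×15.8×22.8) = 1.122×10^-5 K/W
R_cellular glass = ln(188.6/143.6)/(2π×0.0422×22.8) = 0.04509 K/W
R_outer film = 1/(h_o·2πr_oL) = 1/(17.9×2π×0.1886×22.8) = 0.002068 K/W
R_total = 0.04717 K/W
Q = ΔT/R_total = 173/0.04717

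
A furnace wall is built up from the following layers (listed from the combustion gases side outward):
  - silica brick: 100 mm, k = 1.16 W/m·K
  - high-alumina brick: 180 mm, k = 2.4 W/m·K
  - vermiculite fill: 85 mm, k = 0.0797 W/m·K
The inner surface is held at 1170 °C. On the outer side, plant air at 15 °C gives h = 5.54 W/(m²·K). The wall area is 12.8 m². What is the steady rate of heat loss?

Q ≈ 10500 W

Thermal resistances in series:
R_silica brick = L/(kA) = 0.1/(1.16×12.8) = 0.006735 K/W
R_high-alumina brick = L/(kA) = 0.18/(2.4×12.8) = 0.005859 K/W
R_vermiculite fill = L/(kA) = 0.085/(0.0797×12.8) = 0.08332 K/W
R_outer film = 1/(h_o·A) = 1/(5.54×12.8) = 0.0141 K/W
R_total = 0.11 K/W
Q = ΔT / R_total = 1155 / 0.11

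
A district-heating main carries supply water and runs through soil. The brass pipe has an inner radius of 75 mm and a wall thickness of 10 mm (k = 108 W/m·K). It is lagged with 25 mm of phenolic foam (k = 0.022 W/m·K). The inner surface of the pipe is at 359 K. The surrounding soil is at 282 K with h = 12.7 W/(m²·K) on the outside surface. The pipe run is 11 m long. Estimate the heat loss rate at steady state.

For a radial system each layer contributes R = ln(r_out/r_in)/(2πkL); films add R = 1/(hA).
R_brass pipe wall = ln(85/75)/(2π×108×11) = 1.677×10^-5 K/W
R_phenolic foam = ln(110/85)/(2π×0.022×11) = 0.1696 K/W
R_outer film = 1/(h_o·2πr_oL) = 1/(12.7×2π×0.11×11) = 0.01036 K/W
R_total = 0.1799 K/W
Q = ΔT/R_total = 77/0.1799

Q ≈ 428 W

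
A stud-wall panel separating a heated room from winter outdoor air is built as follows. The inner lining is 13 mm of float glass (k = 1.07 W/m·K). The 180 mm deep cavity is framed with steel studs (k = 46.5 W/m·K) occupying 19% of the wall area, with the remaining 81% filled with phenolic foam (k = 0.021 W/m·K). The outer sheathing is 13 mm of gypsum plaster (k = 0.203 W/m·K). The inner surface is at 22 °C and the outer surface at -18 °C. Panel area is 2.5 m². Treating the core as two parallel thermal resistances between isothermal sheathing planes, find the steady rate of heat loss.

Q ≈ 1040 W

Sheathing layers in series; stud and cavity paths in parallel between them.
R_inner = 0.013/(1.07×2.5) = 0.00486 K/W
R_stud  = 0.18/(46.5×0.19×2.5) = 0.008149 K/W
R_cav   = 0.18/(0.021×0.81×2.5) = 4.233 K/W
1/R_core = 1/R_stud + 1/R_cav → R_core = 0.008134 K/W
R_outer = 0.013/(0.203×2.5) = 0.02562 K/W
R_total = 0.03861 K/W
Q = ΔT/R_total = 40/0.03861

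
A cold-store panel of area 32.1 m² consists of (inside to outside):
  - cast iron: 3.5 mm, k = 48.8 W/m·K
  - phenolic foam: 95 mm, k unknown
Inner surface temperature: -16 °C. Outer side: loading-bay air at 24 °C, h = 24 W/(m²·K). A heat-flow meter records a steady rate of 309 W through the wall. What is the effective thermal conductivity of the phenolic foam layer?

Thermal resistances in series:
R_cast iron = L/(kA) = 0.0035/(48.8×32.1) = 2.234×10^-6 K/W
R_outer film = 1/(h_o·A) = 1/(24×32.1) = 0.001298 K/W
Sum of known resistances R_other = 0.0013 K/W
Total R = ΔT/Q = 40/309 = 0.1294 K/W
R_phenolic foam = R_total − R_other = 0.1281 K/W
k = L/(R·A) = 0.095/(0.1281×32.1)

k ≈ 0.0231 W/(m·K)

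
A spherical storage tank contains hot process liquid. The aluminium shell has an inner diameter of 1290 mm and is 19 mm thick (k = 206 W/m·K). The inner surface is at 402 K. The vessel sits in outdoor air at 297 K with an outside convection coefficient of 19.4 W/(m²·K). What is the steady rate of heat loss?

Spherical conduction: R = (1/r_in − 1/r_out)/(4πk) per layer; series-sum.
R_aluminium shell = (1/0.645 − 1/0.664)/(4π×206) = 1.714×10^-5 K/W
R_outer film = 1/(h·4πr_o²) = 1/(19.4×4π×0.664²) = 0.009304 K/W
R_total = 0.009321 K/W
Q = ΔT/R_total = 105/0.009321

Q ≈ 11300 W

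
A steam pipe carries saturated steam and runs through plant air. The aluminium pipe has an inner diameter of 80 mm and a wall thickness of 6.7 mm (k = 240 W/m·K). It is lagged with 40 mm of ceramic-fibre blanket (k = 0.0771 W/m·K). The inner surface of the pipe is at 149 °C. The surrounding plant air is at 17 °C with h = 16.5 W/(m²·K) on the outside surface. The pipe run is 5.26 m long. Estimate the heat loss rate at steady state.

Q ≈ 500 W

Radial resistances (cylindrical: R_cond = ln(r_o/r_i)/(2πkL), R_conv = 1/(h·2πrL)):
R_aluminium pipe wall = ln(46.7/40)/(2π×240×5.26) = 1.952×10^-5 K/W
R_ceramic-fibre blanket = ln(86.7/46.7)/(2π×0.0771×5.26) = 0.2428 K/W
R_outer film = 1/(h_o·2πr_oL) = 1/(16.5×2π×0.0867×5.26) = 0.02115 K/W
R_total = 0.264 K/W
Q = ΔT/R_total = 132/0.264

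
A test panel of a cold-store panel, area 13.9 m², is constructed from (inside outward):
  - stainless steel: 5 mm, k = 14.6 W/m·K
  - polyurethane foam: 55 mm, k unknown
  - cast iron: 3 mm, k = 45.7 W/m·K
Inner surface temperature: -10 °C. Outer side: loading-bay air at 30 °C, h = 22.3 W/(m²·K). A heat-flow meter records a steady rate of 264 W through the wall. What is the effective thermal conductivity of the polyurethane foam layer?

Model the wall as resistances in series:
R_stainless steel = L/(kA) = 0.005/(14.6×13.9) = 2.464×10^-5 K/W
R_cast iron = L/(kA) = 0.003/(45.7×13.9) = 4.723×10^-6 K/W
R_outer film = 1/(h_o·A) = 1/(22.3×13.9) = 0.003226 K/W
Sum of known resistances R_other = 0.003255 K/W
Total R = ΔT/Q = 40/264 = 0.1515 K/W
R_polyurethane foam = R_total − R_other = 0.1483 K/W
k = L/(R·A) = 0.055/(0.1483×13.9)

k ≈ 0.0267 W/(m·K)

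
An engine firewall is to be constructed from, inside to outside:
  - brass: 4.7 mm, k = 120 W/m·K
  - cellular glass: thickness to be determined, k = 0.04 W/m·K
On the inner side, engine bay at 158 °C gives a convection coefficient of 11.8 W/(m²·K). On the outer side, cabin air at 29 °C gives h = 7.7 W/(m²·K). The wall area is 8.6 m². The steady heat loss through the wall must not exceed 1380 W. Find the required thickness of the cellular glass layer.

Treating each layer as a thermal resistance in series:
R_inner film = 1/(h_i·A) = 1/(11.8×8.6) = 0.009854 K/W
R_brass = L/(kA) = 0.0047/(120×8.6) = 4.554×10^-6 K/W
R_outer film = 1/(h_o·A) = 1/(7.7×8.6) = 0.0151 K/W
Sum of the known resistances R_other = 0.02496 K/W
Required total resistance R_tot = ΔT/Q_allow = 129/1380 = 0.09348 K/W
R_cellular glass = R_tot − R_other = 0.06852 K/W
L = R·k·A = 0.06852×0.04×8.6

L ≈ 23.6 mm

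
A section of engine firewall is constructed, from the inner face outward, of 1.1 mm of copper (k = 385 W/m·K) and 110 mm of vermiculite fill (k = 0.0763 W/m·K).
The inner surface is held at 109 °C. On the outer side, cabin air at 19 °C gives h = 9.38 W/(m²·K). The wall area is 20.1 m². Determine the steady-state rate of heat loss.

Q ≈ 1170 W

Using the resistance-network approach (series):
R_copper = L/(kA) = 0.0011/(385×20.1) = 1.421×10^-7 K/W
R_vermiculite fill = L/(kA) = 0.11/(0.0763×20.1) = 0.07173 K/W
R_outer film = 1/(h_o·A) = 1/(9.38×20.1) = 0.005304 K/W
R_total = 0.07703 K/W
Q = ΔT / R_total = 90 / 0.07703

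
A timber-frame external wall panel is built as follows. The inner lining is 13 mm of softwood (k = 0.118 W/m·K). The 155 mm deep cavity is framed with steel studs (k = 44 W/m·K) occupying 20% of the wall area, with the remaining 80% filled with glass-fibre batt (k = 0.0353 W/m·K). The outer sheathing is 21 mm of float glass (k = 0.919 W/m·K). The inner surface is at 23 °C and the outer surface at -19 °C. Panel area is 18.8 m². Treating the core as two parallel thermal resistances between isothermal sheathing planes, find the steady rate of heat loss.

Sheathing layers in series; stud and cavity paths in parallel between them.
R_inner = 0.013/(0.118×18.8) = 0.00586 K/W
R_stud  = 0.155/(44×0.2×18.8) = 9.369×10^-4 K/W
R_cav   = 0.155/(0.0353×0.8×18.8) = 0.292 K/W
1/R_core = 1/R_stud + 1/R_cav → R_core = 9.339×10^-4 K/W
R_outer = 0.021/(0.919×18.8) = 0.001215 K/W
R_total = 0.008009 K/W
Q = ΔT/R_total = 42/0.008009

Q ≈ 5240 W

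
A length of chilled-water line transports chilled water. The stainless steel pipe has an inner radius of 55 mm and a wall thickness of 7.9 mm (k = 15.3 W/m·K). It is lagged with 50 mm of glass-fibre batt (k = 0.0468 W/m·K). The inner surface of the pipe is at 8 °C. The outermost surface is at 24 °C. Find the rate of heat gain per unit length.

q′ ≈ 8.04 W/m

Cylindrical conduction, so R = ln(r₂/r₁)/(2πkL) per layer, in series:
R_stainless steel pipe wall = ln(62.9/55)/(2π×15.3×1) = 0.001396 K/W
R_glass-fibre batt = ln(112.9/62.9)/(2π×0.0468×1) = 1.989 K/W
R_total = 1.991 K/W
Q = ΔT/R_total = 16/1.991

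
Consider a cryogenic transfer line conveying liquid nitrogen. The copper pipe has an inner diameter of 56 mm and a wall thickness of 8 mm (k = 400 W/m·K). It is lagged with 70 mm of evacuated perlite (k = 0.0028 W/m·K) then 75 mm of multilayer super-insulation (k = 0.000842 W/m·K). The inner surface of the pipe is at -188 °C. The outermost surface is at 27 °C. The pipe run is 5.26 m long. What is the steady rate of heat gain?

Treating each annulus and film as a series resistance:
R_copper pipe wall = ln(36/28)/(2π×400×5.26) = 1.901×10^-5 K/W
R_evacuated perlite = ln(106/36)/(2π×0.0028×5.26) = 11.67 K/W
R_multilayer super-insulation = ln(181/106)/(2π×0.000842×5.26) = 19.23 K/W
R_total = 30.9 K/W
Q = ΔT/R_total = 215/30.9

Q ≈ 6.96 W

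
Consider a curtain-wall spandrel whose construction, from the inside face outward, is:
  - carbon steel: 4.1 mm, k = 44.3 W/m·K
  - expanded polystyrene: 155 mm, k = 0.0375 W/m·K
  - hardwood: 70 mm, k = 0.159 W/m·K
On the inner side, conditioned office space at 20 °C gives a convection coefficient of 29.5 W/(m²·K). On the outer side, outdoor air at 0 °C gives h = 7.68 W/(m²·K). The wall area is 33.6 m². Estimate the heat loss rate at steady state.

Model the wall as resistances in series:
R_inner film = 1/(h_i·A) = 1/(29.5×33.6) = 0.001009 K/W
R_carbon steel = L/(kA) = 0.0041/(44.3×33.6) = 2.754×10^-6 K/W
R_expanded polystyrene = L/(kA) = 0.155/(0.0375×33.6) = 0.123 K/W
R_hardwood = L/(kA) = 0.07/(0.159×33.6) = 0.0131 K/W
R_outer film = 1/(h_o·A) = 1/(7.68×33.6) = 0.003875 K/W
R_total = 0.141 K/W
Q = ΔT / R_total = 20 / 0.141

Q ≈ 142 W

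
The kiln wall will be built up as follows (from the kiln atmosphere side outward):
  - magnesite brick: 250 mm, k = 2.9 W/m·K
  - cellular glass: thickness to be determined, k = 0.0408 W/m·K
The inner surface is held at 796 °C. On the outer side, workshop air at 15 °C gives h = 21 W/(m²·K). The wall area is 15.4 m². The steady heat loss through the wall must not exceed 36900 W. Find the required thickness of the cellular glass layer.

L ≈ 7.84 mm

Treating each layer as a thermal resistance in series:
R_magnesite brick = L/(kA) = 0.25/(2.9×15.4) = 0.005598 K/W
R_outer film = 1/(h_o·A) = 1/(21×15.4) = 0.003092 K/W
Sum of the known resistances R_other = 0.00869 K/W
Required total resistance R_tot = ΔT/Q_allow = 781/36900 = 0.02117 K/W
R_cellular glass = R_tot − R_other = 0.01248 K/W
L = R·k·A = 0.01248×0.0408×15.4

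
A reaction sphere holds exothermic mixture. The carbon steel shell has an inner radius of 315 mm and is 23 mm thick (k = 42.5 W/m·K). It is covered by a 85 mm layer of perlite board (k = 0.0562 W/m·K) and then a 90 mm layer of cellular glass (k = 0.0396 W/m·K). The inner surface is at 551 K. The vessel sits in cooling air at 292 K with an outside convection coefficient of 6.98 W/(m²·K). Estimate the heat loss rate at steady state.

Q ≈ 151 W

Each spherical layer contributes R = (1/r_i − 1/r_o)/(4πk):
R_carbon steel shell = (1/0.315 − 1/0.338)/(4π×42.5) = 4.045×10^-4 K/W
R_perlite board = (1/0.338 − 1/0.423)/(4π×0.0562) = 0.8418 K/W
R_cellular glass = (1/0.423 − 1/0.513)/(4π×0.0396) = 0.8335 K/W
R_outer film = 1/(h·4πr_o²) = 1/(6.98×4π×0.513²) = 0.04332 K/W
R_total = 1.719 K/W
Q = ΔT/R_total = 259/1.719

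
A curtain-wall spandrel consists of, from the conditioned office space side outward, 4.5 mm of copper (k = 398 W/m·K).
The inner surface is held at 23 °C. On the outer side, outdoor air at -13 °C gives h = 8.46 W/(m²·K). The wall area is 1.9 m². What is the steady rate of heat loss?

Thermal resistances in series:
R_copper = L/(kA) = 0.0045/(398×1.9) = 5.951×10^-6 K/W
R_outer film = 1/(h_o·A) = 1/(8.46×1.9) = 0.06221 K/W
R_total = 0.06222 K/W
Q = ΔT / R_total = 36 / 0.06222

Q ≈ 579 W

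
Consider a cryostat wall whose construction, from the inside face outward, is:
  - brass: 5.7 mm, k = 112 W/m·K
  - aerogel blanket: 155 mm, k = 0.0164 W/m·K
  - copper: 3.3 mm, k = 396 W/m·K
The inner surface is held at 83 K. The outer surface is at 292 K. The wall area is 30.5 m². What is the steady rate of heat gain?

Q ≈ 674 W

Model the wall as resistances in series:
R_brass = L/(kA) = 0.0057/(112×30.5) = 1.669×10^-6 K/W
R_aerogel blanket = L/(kA) = 0.155/(0.0164×30.5) = 0.3099 K/W
R_copper = L/(kA) = 0.0033/(396×30.5) = 2.732×10^-7 K/W
R_total = 0.3099 K/W
Q = ΔT / R_total = 209 / 0.3099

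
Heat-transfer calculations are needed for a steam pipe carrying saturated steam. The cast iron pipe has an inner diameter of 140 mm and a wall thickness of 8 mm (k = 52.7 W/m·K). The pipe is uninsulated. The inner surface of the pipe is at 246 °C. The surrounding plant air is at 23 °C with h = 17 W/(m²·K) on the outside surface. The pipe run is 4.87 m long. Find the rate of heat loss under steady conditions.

Radial resistances (cylindrical: R_cond = ln(r_o/r_i)/(2πkL), R_conv = 1/(h·2πrL)):
R_cast iron pipe wall = ln(78/70)/(2π×52.7×4.87) = 6.711×10^-5 K/W
R_outer film = 1/(h_o·2πr_oL) = 1/(17×2π×0.078×4.87) = 0.02465 K/W
R_total = 0.02471 K/W
Q = ΔT/R_total = 223/0.02471

Q ≈ 9020 W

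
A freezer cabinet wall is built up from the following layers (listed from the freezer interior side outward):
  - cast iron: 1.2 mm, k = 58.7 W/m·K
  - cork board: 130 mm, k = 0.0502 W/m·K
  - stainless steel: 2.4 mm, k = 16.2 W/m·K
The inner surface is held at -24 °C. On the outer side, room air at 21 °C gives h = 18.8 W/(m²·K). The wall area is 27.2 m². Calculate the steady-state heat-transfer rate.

Q ≈ 463 W

Using the resistance-network approach (series):
R_cast iron = L/(kA) = 0.0012/(58.7×27.2) = 7.516×10^-7 K/W
R_cork board = L/(kA) = 0.13/(0.0502×27.2) = 0.09521 K/W
R_stainless steel = L/(kA) = 0.0024/(16.2×27.2) = 5.447×10^-6 K/W
R_outer film = 1/(h_o·A) = 1/(18.8×27.2) = 0.001956 K/W
R_total = 0.09717 K/W
Q = ΔT / R_total = 45 / 0.09717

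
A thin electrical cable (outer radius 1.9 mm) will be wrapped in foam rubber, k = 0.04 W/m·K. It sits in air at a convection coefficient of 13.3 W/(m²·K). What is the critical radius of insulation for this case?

r_cr ≈ 3.01 mm

For a cylinder r_cr = k/h = 0.04/13.3
r_cr = 3.01 mm; since the bare radius (1.9 mm) is below r_cr, adding a thin layer of insulation will *increase* heat loss.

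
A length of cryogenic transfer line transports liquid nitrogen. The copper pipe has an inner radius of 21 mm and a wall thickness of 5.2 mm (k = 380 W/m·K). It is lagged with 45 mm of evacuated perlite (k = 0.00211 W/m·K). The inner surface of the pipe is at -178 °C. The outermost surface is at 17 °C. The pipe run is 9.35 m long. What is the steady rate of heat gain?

Q ≈ 24.2 W

Per-layer cylindrical resistances, series-summed:
R_copper pipe wall = ln(26.2/21)/(2π×380×9.35) = 9.91×10^-6 K/W
R_evacuated perlite = ln(71.2/26.2)/(2π×0.00211×9.35) = 8.065 K/W
R_total = 8.065 K/W
Q = ΔT/R_total = 195/8.065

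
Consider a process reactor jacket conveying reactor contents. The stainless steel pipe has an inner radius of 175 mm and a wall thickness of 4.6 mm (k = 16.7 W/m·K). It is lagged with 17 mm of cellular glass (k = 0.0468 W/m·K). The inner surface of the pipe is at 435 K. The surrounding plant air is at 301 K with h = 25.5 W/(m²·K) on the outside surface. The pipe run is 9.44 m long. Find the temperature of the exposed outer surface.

Treating each annulus and film as a series resistance:
R_stainless steel pipe wall = ln(179.6/175)/(2π×16.7×9.44) = 2.619×10^-5 K/W
R_cellular glass = ln(196.6/179.6)/(2π×0.0468×9.44) = 0.03258 K/W
R_outer film = 1/(h_o·2πr_oL) = 1/(25.5×2π×0.1966×9.44) = 0.003363 K/W
R_total = 0.03597 K/W
Q = ΔT/R_total = 134/0.03597
Q = 3730 W
T_interface = T_inner − Q·ΣR(inner→interface) = 435 − 3730×0.03261

T ≈ 314 K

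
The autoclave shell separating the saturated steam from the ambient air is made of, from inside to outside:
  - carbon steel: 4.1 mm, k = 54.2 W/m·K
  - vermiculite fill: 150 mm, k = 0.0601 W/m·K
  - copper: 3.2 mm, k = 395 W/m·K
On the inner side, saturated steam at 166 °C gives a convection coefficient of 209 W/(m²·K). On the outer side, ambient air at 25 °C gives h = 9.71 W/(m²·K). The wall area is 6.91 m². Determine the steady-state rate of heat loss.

Model the wall as resistances in series:
R_inner film = 1/(h_i·A) = 1/(209×6.91) = 6.924×10^-4 K/W
R_carbon steel = L/(kA) = 0.0041/(54.2×6.91) = 1.095×10^-5 K/W
R_vermiculite fill = L/(kA) = 0.15/(0.0601×6.91) = 0.3612 K/W
R_copper = L/(kA) = 0.0032/(395×6.91) = 1.172×10^-6 K/W
R_outer film = 1/(h_o·A) = 1/(9.71×6.91) = 0.0149 K/W
R_total = 0.3768 K/W
Q = ΔT / R_total = 141 / 0.3768

Q ≈ 374 W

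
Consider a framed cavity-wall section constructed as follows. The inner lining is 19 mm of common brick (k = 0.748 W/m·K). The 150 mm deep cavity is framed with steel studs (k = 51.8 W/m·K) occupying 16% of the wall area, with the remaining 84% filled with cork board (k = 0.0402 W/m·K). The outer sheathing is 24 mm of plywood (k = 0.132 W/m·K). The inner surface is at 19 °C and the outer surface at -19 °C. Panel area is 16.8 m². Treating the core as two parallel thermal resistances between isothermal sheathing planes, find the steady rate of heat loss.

Q ≈ 2830 W

Sheathing layers in series; stud and cavity paths in parallel between them.
R_inner = 0.019/(0.748×16.8) = 0.001512 K/W
R_stud  = 0.15/(51.8×0.16×16.8) = 0.001077 K/W
R_cav   = 0.15/(0.0402×0.84×16.8) = 0.2644 K/W
1/R_core = 1/R_stud + 1/R_cav → R_core = 0.001073 K/W
R_outer = 0.024/(0.132×16.8) = 0.01082 K/W
R_total = 0.01341 K/W
Q = ΔT/R_total = 38/0.01341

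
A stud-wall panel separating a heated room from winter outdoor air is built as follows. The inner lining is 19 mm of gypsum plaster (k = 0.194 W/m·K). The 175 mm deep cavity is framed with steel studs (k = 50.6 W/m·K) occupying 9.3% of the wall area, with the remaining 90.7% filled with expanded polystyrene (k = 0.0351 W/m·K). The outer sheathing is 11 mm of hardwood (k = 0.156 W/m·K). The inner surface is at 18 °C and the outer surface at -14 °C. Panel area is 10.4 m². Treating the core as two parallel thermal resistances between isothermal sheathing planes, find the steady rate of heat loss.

Sheathing layers in series; stud and cavity paths in parallel between them.
R_inner = 0.019/(0.194×10.4) = 0.009417 K/W
R_stud  = 0.175/(50.6×0.093×10.4) = 0.003576 K/W
R_cav   = 0.175/(0.0351×0.907×10.4) = 0.5286 K/W
1/R_core = 1/R_stud + 1/R_cav → R_core = 0.003552 K/W
R_outer = 0.011/(0.156×10.4) = 0.00678 K/W
R_total = 0.01975 K/W
Q = ΔT/R_total = 32/0.01975

Q ≈ 1620 W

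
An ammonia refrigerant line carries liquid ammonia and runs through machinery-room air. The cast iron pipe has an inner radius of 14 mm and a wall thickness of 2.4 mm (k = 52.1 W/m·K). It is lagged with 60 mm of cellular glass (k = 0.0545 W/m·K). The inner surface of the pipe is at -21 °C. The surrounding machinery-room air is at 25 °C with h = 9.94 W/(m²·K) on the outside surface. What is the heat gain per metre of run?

Cylindrical conduction, so R = ln(r₂/r₁)/(2πkL) per layer, in series:
R_cast iron pipe wall = ln(16.4/14)/(2π×52.1×1) = 4.833×10^-4 K/W
R_cellular glass = ln(76.4/16.4)/(2π×0.0545×1) = 4.493 K/W
R_outer film = 1/(h_o·2πr_oL) = 1/(9.94×2π×0.0764×1) = 0.2096 K/W
R_total = 4.703 K/W
Q = ΔT/R_total = 46/4.703

q′ ≈ 9.78 W/m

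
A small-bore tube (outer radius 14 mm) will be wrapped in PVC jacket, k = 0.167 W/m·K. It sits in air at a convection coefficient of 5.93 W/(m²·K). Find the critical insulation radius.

For a cylinder r_cr = k/h = 0.167/5.93
r_cr = 28.2 mm; since the bare radius (14 mm) is below r_cr, adding a thin layer of insulation will *increase* heat loss.

r_cr ≈ 28.2 mm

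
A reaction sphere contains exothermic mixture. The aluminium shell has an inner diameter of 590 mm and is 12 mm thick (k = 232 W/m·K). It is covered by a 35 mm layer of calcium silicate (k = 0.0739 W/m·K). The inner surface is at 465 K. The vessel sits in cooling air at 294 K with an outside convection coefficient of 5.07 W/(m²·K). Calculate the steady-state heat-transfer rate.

Radial (spherical) resistances in series:
R_aluminium shell = (1/0.295 − 1/0.307)/(4π×232) = 4.545×10^-5 K/W
R_calcium silicate = (1/0.307 − 1/0.342)/(4π×0.0739) = 0.359 K/W
R_outer film = 1/(h·4πr_o²) = 1/(5.07×4π×0.342²) = 0.1342 K/W
R_total = 0.4932 K/W
Q = ΔT/R_total = 171/0.4932

Q ≈ 347 W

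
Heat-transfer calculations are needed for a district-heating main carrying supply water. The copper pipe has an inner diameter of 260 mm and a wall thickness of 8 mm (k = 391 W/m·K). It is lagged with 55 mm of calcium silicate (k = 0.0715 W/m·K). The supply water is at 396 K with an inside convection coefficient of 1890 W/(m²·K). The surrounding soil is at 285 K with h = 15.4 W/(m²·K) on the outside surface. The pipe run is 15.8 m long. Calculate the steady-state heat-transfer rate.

Q ≈ 2190 W

Per-layer cylindrical resistances, series-summed:
R_inner film = 1/(h_i·2πr₁L) = 1/(1890×2π×0.13×15.8) = 4.1×10^-5 K/W
R_copper pipe wall = ln(138/130)/(2π×391×15.8) = 1.539×10^-6 K/W
R_calcium silicate = ln(193/138)/(2π×0.0715×15.8) = 0.04726 K/W
R_outer film = 1/(h_o·2πr_oL) = 1/(15.4×2π×0.193×15.8) = 0.003389 K/W
R_total = 0.05069 K/W
Q = ΔT/R_total = 111/0.05069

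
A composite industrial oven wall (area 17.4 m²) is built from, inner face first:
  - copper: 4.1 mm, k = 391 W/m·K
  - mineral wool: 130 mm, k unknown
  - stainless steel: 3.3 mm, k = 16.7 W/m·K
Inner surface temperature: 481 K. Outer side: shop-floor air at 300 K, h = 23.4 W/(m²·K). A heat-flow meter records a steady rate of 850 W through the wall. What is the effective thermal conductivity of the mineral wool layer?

k ≈ 0.0355 W/(m·K)

Using the resistance-network approach (series):
R_copper = L/(kA) = 0.0041/(391×17.4) = 6.026×10^-7 K/W
R_stainless steel = L/(kA) = 0.0033/(16.7×17.4) = 1.136×10^-5 K/W
R_outer film = 1/(h_o·A) = 1/(23.4×17.4) = 0.002456 K/W
Sum of known resistances R_other = 0.002468 K/W
Total R = ΔT/Q = 181/850 = 0.2129 K/W
R_mineral wool = R_total − R_other = 0.2105 K/W
k = L/(R·A) = 0.13/(0.2105×17.4)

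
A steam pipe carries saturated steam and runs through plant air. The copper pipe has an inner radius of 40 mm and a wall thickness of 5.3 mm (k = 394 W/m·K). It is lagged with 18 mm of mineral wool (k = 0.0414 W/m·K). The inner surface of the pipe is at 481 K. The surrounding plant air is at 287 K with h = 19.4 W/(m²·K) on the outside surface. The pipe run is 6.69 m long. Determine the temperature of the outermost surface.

T ≈ 305 K

Per-layer cylindrical resistances, series-summed:
R_copper pipe wall = ln(45.3/40)/(2π×394×6.69) = 7.513×10^-6 K/W
R_mineral wool = ln(63.3/45.3)/(2π×0.0414×6.69) = 0.1923 K/W
R_outer film = 1/(h_o·2πr_oL) = 1/(19.4×2π×0.0633×6.69) = 0.01937 K/W
R_total = 0.2116 K/W
Q = ΔT/R_total = 194/0.2116
Q = 917 W
T_interface = T_inner − Q·ΣR(inner→interface) = 481 − 917×0.1923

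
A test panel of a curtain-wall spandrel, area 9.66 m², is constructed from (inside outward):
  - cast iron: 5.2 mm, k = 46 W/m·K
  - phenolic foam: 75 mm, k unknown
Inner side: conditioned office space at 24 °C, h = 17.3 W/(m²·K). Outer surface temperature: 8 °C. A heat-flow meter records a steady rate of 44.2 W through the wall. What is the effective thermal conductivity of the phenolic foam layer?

Treating each layer as a thermal resistance in series:
R_inner film = 1/(h_i·A) = 1/(17.3×9.66) = 0.005984 K/W
R_cast iron = L/(kA) = 0.0052/(46×9.66) = 1.17×10^-5 K/W
Sum of known resistances R_other = 0.005995 K/W
Total R = ΔT/Q = 16/44.2 = 0.362 K/W
R_phenolic foam = R_total − R_other = 0.356 K/W
k = L/(R·A) = 0.075/(0.356×9.66)

k ≈ 0.0218 W/(m·K)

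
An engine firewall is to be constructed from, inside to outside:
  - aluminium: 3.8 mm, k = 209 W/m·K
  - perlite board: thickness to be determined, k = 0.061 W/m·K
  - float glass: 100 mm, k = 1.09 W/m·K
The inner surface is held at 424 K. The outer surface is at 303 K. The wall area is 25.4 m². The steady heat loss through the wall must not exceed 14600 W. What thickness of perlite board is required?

Series thermal resistances:
R_aluminium = L/(kA) = 0.0038/(209×25.4) = 7.158×10^-7 K/W
R_float glass = L/(kA) = 0.1/(1.09×25.4) = 0.003612 K/W
Sum of the known resistances R_other = 0.003613 K/W
Required total resistance R_tot = ΔT/Q_allow = 121/14600 = 0.008288 K/W
R_perlite board = R_tot − R_other = 0.004675 K/W
L = R·k·A = 0.004675×0.061×25.4

L ≈ 7.24 mm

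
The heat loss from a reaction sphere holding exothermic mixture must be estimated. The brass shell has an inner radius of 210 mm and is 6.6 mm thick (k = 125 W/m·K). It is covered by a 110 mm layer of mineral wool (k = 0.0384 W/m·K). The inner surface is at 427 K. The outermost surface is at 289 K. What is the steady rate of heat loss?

Each spherical layer contributes R = (1/r_i − 1/r_o)/(4πk):
R_brass shell = (1/0.21 − 1/0.2166)/(4π×125) = 9.237×10^-5 K/W
R_mineral wool = (1/0.2166 − 1/0.3266)/(4π×0.0384) = 3.222 K/W
R_total = 3.222 K/W
Q = ΔT/R_total = 138/3.222

Q ≈ 42.8 W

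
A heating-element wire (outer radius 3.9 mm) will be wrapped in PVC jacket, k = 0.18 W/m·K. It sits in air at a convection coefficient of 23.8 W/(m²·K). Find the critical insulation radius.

r_cr ≈ 7.56 mm

For a cylinder r_cr = k/h = 0.18/23.8
r_cr = 7.56 mm; since the bare radius (3.9 mm) is below r_cr, adding a thin layer of insulation will *increase* heat loss.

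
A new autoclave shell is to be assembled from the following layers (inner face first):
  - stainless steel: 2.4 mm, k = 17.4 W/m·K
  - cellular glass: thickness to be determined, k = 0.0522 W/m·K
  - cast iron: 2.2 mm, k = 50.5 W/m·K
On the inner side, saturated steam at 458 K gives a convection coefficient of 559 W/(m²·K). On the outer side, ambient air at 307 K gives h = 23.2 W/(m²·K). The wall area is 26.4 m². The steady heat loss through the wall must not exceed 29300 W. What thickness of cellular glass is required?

Thermal resistances in series:
R_inner film = 1/(h_i·A) = 1/(559×26.4) = 6.776×10^-5 K/W
R_stainless steel = L/(kA) = 0.0024/(17.4×26.4) = 5.225×10^-6 K/W
R_cast iron = L/(kA) = 0.0022/(50.5×26.4) = 1.65×10^-6 K/W
R_outer film = 1/(h_o·A) = 1/(23.2×26.4) = 0.001633 K/W
Sum of the known resistances R_other = 0.001707 K/W
Required total resistance R_tot = ΔT/Q_allow = 151/29300 = 0.005154 K/W
R_cellular glass = R_tot − R_other = 0.003446 K/W
L = R·k·A = 0.003446×0.0522×26.4

L ≈ 4.75 mm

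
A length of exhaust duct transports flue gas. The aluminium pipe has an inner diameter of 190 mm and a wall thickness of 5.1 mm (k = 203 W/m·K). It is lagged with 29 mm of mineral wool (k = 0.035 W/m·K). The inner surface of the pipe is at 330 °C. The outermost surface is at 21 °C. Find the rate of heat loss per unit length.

Treating each annulus and film as a series resistance:
R_aluminium pipe wall = ln(100.1/95)/(2π×203×1) = 4.1×10^-5 K/W
R_mineral wool = ln(129.1/100.1)/(2π×0.035×1) = 1.157 K/W
R_total = 1.157 K/W
Q = ΔT/R_total = 309/1.157

q′ ≈ 267 W/m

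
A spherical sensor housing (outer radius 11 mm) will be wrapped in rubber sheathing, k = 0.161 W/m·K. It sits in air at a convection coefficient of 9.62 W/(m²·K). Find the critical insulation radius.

r_cr ≈ 33.5 mm

For a sphere r_cr = 2k/h = 2×0.161/9.62
r_cr = 33.5 mm; since the bare radius (11 mm) is below r_cr, adding a thin layer of insulation will *increase* heat loss.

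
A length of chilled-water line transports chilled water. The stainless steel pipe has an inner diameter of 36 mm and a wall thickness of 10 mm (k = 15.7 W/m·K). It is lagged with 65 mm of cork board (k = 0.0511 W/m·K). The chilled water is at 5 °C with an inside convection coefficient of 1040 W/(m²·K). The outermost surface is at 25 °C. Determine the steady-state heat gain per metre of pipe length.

q′ ≈ 5.33 W/m

Treating each annulus and film as a series resistance:
R_inner film = 1/(h_i·2πr₁L) = 1/(1040×2π×0.018×1) = 0.008502 K/W
R_stainless steel pipe wall = ln(28/18)/(2π×15.7×1) = 0.004479 K/W
R_cork board = ln(93/28)/(2π×0.0511×1) = 3.739 K/W
R_total = 3.752 K/W
Q = ΔT/R_total = 20/3.752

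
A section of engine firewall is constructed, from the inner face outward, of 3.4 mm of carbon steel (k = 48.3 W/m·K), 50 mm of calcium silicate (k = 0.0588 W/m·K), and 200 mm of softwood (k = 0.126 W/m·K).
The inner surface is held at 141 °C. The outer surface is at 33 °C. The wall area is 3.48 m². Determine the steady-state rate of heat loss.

Series thermal resistances:
R_carbon steel = L/(kA) = 0.0034/(48.3×3.48) = 2.023×10^-5 K/W
R_calcium silicate = L/(kA) = 0.05/(0.0588×3.48) = 0.2444 K/W
R_softwood = L/(kA) = 0.2/(0.126×3.48) = 0.4561 K/W
R_total = 0.7005 K/W
Q = ΔT / R_total = 108 / 0.7005

Q ≈ 154 W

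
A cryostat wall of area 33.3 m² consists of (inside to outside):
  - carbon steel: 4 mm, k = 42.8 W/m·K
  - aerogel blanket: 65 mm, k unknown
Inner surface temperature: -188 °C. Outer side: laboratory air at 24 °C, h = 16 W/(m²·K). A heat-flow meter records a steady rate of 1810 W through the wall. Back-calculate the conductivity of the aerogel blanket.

Treating each layer as a thermal resistance in series:
R_carbon steel = L/(kA) = 0.004/(42.8×33.3) = 2.807×10^-6 K/W
R_outer film = 1/(h_o·A) = 1/(16×33.3) = 0.001877 K/W
Sum of known resistances R_other = 0.00188 K/W
Total R = ΔT/Q = 212/1810 = 0.1171 K/W
R_aerogel blanket = R_total − R_other = 0.1152 K/W
k = L/(R·A) = 0.065/(0.1152×33.3)

k ≈ 0.0169 W/(m·K)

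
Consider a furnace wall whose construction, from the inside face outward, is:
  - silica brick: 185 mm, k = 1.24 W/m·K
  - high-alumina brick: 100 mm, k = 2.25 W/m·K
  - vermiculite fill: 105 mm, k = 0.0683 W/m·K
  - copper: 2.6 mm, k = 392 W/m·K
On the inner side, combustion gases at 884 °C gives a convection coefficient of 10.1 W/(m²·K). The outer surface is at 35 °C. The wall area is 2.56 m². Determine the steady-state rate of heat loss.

Thermal resistances in series:
R_inner film = 1/(h_i·A) = 1/(10.1×2.56) = 0.03868 K/W
R_silica brick = L/(kA) = 0.185/(1.24×2.56) = 0.05828 K/W
R_high-alumina brick = L/(kA) = 0.1/(2.25×2.56) = 0.01736 K/W
R_vermiculite fill = L/(kA) = 0.105/(0.0683×2.56) = 0.6005 K/W
R_copper = L/(kA) = 0.0026/(392×2.56) = 2.591×10^-6 K/W
R_total = 0.7148 K/W
Q = ΔT / R_total = 849 / 0.7148

Q ≈ 1190 W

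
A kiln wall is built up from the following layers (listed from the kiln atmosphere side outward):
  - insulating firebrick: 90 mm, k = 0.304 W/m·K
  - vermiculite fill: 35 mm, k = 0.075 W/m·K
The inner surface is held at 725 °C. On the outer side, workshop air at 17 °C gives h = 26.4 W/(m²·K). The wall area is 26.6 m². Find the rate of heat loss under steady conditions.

Q ≈ 23500 W

Model the wall as resistances in series:
R_insulating firebrick = L/(kA) = 0.09/(0.304×26.6) = 0.01113 K/W
R_vermiculite fill = L/(kA) = 0.035/(0.075×26.6) = 0.01754 K/W
R_outer film = 1/(h_o·A) = 1/(26.4×26.6) = 0.001424 K/W
R_total = 0.0301 K/W
Q = ΔT / R_total = 708 / 0.0301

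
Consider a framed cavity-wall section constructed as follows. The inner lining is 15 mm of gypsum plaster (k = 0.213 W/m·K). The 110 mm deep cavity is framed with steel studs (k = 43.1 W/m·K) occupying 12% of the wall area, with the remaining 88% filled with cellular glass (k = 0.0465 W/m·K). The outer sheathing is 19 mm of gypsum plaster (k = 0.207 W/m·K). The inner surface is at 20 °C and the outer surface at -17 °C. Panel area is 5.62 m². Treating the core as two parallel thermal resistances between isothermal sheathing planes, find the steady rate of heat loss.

Q ≈ 1130 W

Sheathing layers in series; stud and cavity paths in parallel between them.
R_inner = 0.015/(0.213×5.62) = 0.01253 K/W
R_stud  = 0.11/(43.1×0.12×5.62) = 0.003784 K/W
R_cav   = 0.11/(0.0465×0.88×5.62) = 0.4783 K/W
1/R_core = 1/R_stud + 1/R_cav → R_core = 0.003755 K/W
R_outer = 0.019/(0.207×5.62) = 0.01633 K/W
R_total = 0.03262 K/W
Q = ΔT/R_total = 37/0.03262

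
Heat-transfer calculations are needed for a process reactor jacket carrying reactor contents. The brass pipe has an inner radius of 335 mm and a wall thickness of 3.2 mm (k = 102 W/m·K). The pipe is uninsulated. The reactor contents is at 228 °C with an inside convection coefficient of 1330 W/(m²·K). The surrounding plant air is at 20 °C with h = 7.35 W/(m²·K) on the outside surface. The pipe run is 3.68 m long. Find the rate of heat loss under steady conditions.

Per-layer cylindrical resistances, series-summed:
R_inner film = 1/(h_i·2πr₁L) = 1/(1330×2π×0.335×3.68) = 9.707×10^-5 K/W
R_brass pipe wall = ln(338.2/335)/(2π×102×3.68) = 4.031×10^-6 K/W
R_outer film = 1/(h_o·2πr_oL) = 1/(7.35×2π×0.3382×3.68) = 0.0174 K/W
R_total = 0.0175 K/W
Q = ΔT/R_total = 208/0.0175

Q ≈ 11900 W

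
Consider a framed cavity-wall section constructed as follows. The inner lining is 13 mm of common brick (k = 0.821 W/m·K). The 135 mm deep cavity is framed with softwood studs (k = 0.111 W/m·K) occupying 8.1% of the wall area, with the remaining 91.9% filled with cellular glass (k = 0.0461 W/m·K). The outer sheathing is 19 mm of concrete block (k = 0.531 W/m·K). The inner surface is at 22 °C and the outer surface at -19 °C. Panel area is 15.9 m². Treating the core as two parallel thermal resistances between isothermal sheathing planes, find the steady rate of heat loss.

Q ≈ 243 W

Sheathing layers in series; stud and cavity paths in parallel between them.
R_inner = 0.013/(0.821×15.9) = 9.959×10^-4 K/W
R_stud  = 0.135/(0.111×0.081×15.9) = 0.9443 K/W
R_cav   = 0.135/(0.0461×0.919×15.9) = 0.2004 K/W
1/R_core = 1/R_stud + 1/R_cav → R_core = 0.1653 K/W
R_outer = 0.019/(0.531×15.9) = 0.00225 K/W
R_total = 0.1686 K/W
Q = ΔT/R_total = 41/0.1686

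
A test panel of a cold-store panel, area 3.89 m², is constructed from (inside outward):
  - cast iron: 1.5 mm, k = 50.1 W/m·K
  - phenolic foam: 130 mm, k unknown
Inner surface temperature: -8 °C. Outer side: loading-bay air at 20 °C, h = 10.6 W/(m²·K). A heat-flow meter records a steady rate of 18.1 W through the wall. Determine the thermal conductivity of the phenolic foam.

k ≈ 0.0219 W/(m·K)

Using the resistance-network approach (series):
R_cast iron = L/(kA) = 0.0015/(50.1×3.89) = 7.697×10^-6 K/W
R_outer film = 1/(h_o·A) = 1/(10.6×3.89) = 0.02425 K/W
Sum of known resistances R_other = 0.02426 K/W
Total R = ΔT/Q = 28/18.1 = 1.547 K/W
R_phenolic foam = R_total − R_other = 1.523 K/W
k = L/(R·A) = 0.13/(1.523×3.89)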